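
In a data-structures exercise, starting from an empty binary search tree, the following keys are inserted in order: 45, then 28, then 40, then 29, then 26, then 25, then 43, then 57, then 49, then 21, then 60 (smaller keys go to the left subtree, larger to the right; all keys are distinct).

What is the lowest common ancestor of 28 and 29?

45: root
28: left child of 45 (depth 1)
40: right child of 28 (depth 2)
29: left child of 40 (depth 3)
26: left child of 28 (depth 2)
25: left child of 26 (depth 3)
43: right child of 40 (depth 3)
57: right child of 45 (depth 1)
49: left child of 57 (depth 2)
21: left child of 25 (depth 4)
60: right child of 57 (depth 2)

Path to 28: 45 → 28
Path to 29: 45 → 28 → 40 → 29
28 lies on both paths and is an ancestor of the other node.

28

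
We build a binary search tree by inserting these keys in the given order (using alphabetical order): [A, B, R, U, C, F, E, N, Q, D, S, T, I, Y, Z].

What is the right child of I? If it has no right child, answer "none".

A: root
B: right child of A (depth 1)
R: right child of B (depth 2)
U: right child of R (depth 3)
C: left child of R (depth 3)
F: right child of C (depth 4)
E: left child of F (depth 5)
N: right child of F (depth 5)
Q: right child of N (depth 6)
D: left child of E (depth 6)
S: left child of U (depth 4)
T: right child of S (depth 5)
I: left child of N (depth 6)
Y: right child of U (depth 4)
Z: right child of Y (depth 5)

none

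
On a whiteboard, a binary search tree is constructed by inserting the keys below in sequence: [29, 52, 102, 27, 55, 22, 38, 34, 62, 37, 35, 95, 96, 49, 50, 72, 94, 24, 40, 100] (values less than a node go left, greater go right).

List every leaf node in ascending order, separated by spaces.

24 35 40 50 94 100

Insert 29: tree is empty, so 29 becomes the root.
Insert 52: 52 > 29 → go right. Place as right child of 29.
Insert 102: 102 > 29 → go right; 102 > 52 → go right. Place as right child of 52.
Insert 27: 27 < 29 → go left. Place as left child of 29.
Insert 55: 55 > 29 → go right; 55 > 52 → go right; 55 < 102 → go left. Place as left child of 102.
Insert 22: 22 < 29 → go left; 22 < 27 → go left. Place as left child of 27.
Insert 38: 38 > 29 → go right; 38 < 52 → go left. Place as left child of 52.
Insert 34: 34 > 29 → go right; 34 < 52 → go left; 34 < 38 → go left. Place as left child of 38.
Insert 62: 62 > 29 → go right; 62 > 52 → go right; 62 < 102 → go left; 62 > 55 → go right. Place as right child of 55.
Insert 37: 37 > 29 → go right; 37 < 52 → go left; 37 < 38 → go left; 37 > 34 → go right. Place as right child of 34.
Insert 35: 35 > 29 → go right; 35 < 52 → go left; 35 < 38 → go left; 35 > 34 → go right; 35 < 37 → go left. Place as left child of 37.
Insert 95: 95 > 29 → go right; 95 > 52 → go right; 95 < 102 → go left; 95 > 55 → go right; 95 > 62 → go right. Place as right child of 62.
Insert 96: 96 > 29 → go right; 96 > 52 → go right; 96 < 102 → go left; 96 > 55 → go right; 96 > 62 → go right; 96 > 95 → go right. Place as right child of 95.
Insert 49: 49 > 29 → go right; 49 < 52 → go left; 49 > 38 → go right. Place as right child of 38.
Insert 50: 50 > 29 → go right; 50 < 52 → go left; 50 > 38 → go right; 50 > 49 → go right. Place as right child of 49.
Insert 72: 72 > 29 → go right; 72 > 52 → go right; 72 < 102 → go left; 72 > 55 → go right; 72 > 62 → go right; 72 < 95 → go left. Place as left child of 95.
Insert 94: 94 > 29 → go right; 94 > 52 → go right; 94 < 102 → go left; 94 > 55 → go right; 94 > 62 → go right; 94 < 95 → go left; 94 > 72 → go right. Place as right child of 72.
Insert 24: 24 < 29 → go left; 24 < 27 → go left; 24 > 22 → go right. Place as right child of 22.
Insert 40: 40 > 29 → go right; 40 < 52 → go left; 40 > 38 → go right; 40 < 49 → go left. Place as left child of 49.
Insert 100: 100 > 29 → go right; 100 > 52 → go right; 100 < 102 → go left; 100 > 55 → go right; 100 > 62 → go right; 100 > 95 → go right; 100 > 96 → go right. Place as right child of 96.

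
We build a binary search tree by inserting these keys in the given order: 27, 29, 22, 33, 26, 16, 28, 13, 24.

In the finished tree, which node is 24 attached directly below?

Insert 27: tree is empty, so 27 becomes the root.
Insert 29: 29 > 27 → go right. Place as right child of 27.
Insert 22: 22 < 27 → go left. Place as left child of 27.
Insert 33: 33 > 27 → go right; 33 > 29 → go right. Place as right child of 29.
Insert 26: 26 < 27 → go left; 26 > 22 → go right. Place as right child of 22.
Insert 16: 16 < 27 → go left; 16 < 22 → go left. Place as left child of 22.
Insert 28: 28 > 27 → go right; 28 < 29 → go left. Place as left child of 29.
Insert 13: 13 < 27 → go left; 13 < 22 → go left; 13 < 16 → go left. Place as left child of 16.
Insert 24: 24 < 27 → go left; 24 > 22 → go right; 24 < 26 → go left. Place as left child of 26.

26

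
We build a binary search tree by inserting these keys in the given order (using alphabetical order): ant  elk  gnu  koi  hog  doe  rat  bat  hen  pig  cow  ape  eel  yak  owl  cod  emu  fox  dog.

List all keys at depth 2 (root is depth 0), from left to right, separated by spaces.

ant: root
elk: right child of ant (depth 1)
gnu: right child of elk (depth 2)
koi: right child of gnu (depth 3)
hog: left child of koi (depth 4)
doe: left child of elk (depth 2)
rat: right child of koi (depth 4)
bat: left child of doe (depth 3)
hen: left child of hog (depth 5)
pig: left child of rat (depth 5)
cow: right child of bat (depth 4)
ape: left child of bat (depth 4)
eel: right child of doe (depth 3)
yak: right child of rat (depth 5)
owl: left child of pig (depth 6)
cod: left child of cow (depth 5)
emu: left child of gnu (depth 3)
fox: right child of emu (depth 4)
dog: left child of eel (depth 4)

doe gnu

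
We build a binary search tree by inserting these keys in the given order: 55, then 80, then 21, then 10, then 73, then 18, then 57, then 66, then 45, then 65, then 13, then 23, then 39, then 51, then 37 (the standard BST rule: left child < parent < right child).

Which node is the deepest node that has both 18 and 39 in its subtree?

21

55: root
80: right child of 55 (depth 1)
21: left child of 55 (depth 1)
10: left child of 21 (depth 2)
73: left child of 80 (depth 2)
18: right child of 10 (depth 3)
57: left child of 73 (depth 3)
66: right child of 57 (depth 4)
45: right child of 21 (depth 2)
65: left child of 66 (depth 5)
13: left child of 18 (depth 4)
23: left child of 45 (depth 3)
39: right child of 23 (depth 4)
51: right child of 45 (depth 3)
37: left child of 39 (depth 5)

Path to 18: 55 → 21 → 10 → 18
Path to 39: 55 → 21 → 45 → 23 → 39
The paths share a prefix ending at 21, then split left and right.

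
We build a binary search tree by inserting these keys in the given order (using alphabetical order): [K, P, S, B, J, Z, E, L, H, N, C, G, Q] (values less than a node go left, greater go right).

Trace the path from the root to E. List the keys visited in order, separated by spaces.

K B J E

Insert K: tree is empty, so K becomes the root.
Insert P: P > K → go right. Place as right child of K.
Insert S: S > K → go right; S > P → go right. Place as right child of P.
Insert B: B < K → go left. Place as left child of K.
Insert J: J < K → go left; J > B → go right. Place as right child of B.
Insert Z: Z > K → go right; Z > P → go right; Z > S → go right. Place as right child of S.
Insert E: E < K → go left; E > B → go right; E < J → go left. Place as left child of J.
Insert L: L > K → go right; L < P → go left. Place as left child of P.
Insert H: H < K → go left; H > B → go right; H < J → go left; H > E → go right. Place as right child of E.
Insert N: N > K → go right; N < P → go left; N > L → go right. Place as right child of L.
Insert C: C < K → go left; C > B → go right; C < J → go left; C < E → go left. Place as left child of E.
Insert G: G < K → go left; G > B → go right; G < J → go left; G > E → go right; G < H → go left. Place as left child of H.
Insert Q: Q > K → go right; Q > P → go right; Q < S → go left. Place as left child of S.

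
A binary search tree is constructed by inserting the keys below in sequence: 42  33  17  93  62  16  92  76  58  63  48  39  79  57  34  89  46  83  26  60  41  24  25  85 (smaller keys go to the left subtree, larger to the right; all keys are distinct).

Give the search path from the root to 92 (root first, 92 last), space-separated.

Insert 42: tree is empty, so 42 becomes the root.
Insert 33: 33 < 42 → go left. Place as left child of 42.
Insert 17: 17 < 42 → go left; 17 < 33 → go left. Place as left child of 33.
Insert 93: 93 > 42 → go right. Place as right child of 42.
Insert 62: 62 > 42 → go right; 62 < 93 → go left. Place as left child of 93.
Insert 16: 16 < 42 → go left; 16 < 33 → go left; 16 < 17 → go left. Place as left child of 17.
Insert 92: 92 > 42 → go right; 92 < 93 → go left; 92 > 62 → go right. Place as right child of 62.
Insert 76: 76 > 42 → go right; 76 < 93 → go left; 76 > 62 → go right; 76 < 92 → go left. Place as left child of 92.
Insert 58: 58 > 42 → go right; 58 < 93 → go left; 58 < 62 → go left. Place as left child of 62.
Insert 63: 63 > 42 → go right; 63 < 93 → go left; 63 > 62 → go right; 63 < 92 → go left; 63 < 76 → go left. Place as left child of 76.
Insert 48: 48 > 42 → go right; 48 < 93 → go left; 48 < 62 → go left; 48 < 58 → go left. Place as left child of 58.
Insert 39: 39 < 42 → go left; 39 > 33 → go right. Place as right child of 33.
Insert 79: 79 > 42 → go right; 79 < 93 → go left; 79 > 62 → go right; 79 < 92 → go left; 79 > 76 → go right. Place as right child of 76.
Insert 57: 57 > 42 → go right; 57 < 93 → go left; 57 < 62 → go left; 57 < 58 → go left; 57 > 48 → go right. Place as right child of 48.
Insert 34: 34 < 42 → go left; 34 > 33 → go right; 34 < 39 → go left. Place as left child of 39.
Insert 89: 89 > 42 → go right; 89 < 93 → go left; 89 > 62 → go right; 89 < 92 → go left; 89 > 76 → go right; 89 > 79 → go right. Place as right child of 79.
Insert 46: 46 > 42 → go right; 46 < 93 → go left; 46 < 62 → go left; 46 < 58 → go left; 46 < 48 → go left. Place as left child of 48.
Insert 83: 83 > 42 → go right; 83 < 93 → go left; 83 > 62 → go right; 83 < 92 → go left; 83 > 76 → go right; 83 > 79 → go right; 83 < 89 → go left. Place as left child of 89.
Insert 26: 26 < 42 → go left; 26 < 33 → go left; 26 > 17 → go right. Place as right child of 17.
Insert 60: 60 > 42 → go right; 60 < 93 → go left; 60 < 62 → go left; 60 > 58 → go right. Place as right child of 58.
Insert 41: 41 < 42 → go left; 41 > 33 → go right; 41 > 39 → go right. Place as right child of 39.
Insert 24: 24 < 42 → go left; 24 < 33 → go left; 24 > 17 → go right; 24 < 26 → go left. Place as left child of 26.
Insert 25: 25 < 42 → go left; 25 < 33 → go left; 25 > 17 → go right; 25 < 26 → go left; 25 > 24 → go right. Place as right child of 24.
Insert 85: 85 > 42 → go right; 85 < 93 → go left; 85 > 62 → go right; 85 < 92 → go left; 85 > 76 → go right; 85 > 79 → go right; 85 < 89 → go left; 85 > 83 → go right. Place as right child of 83.

42 93 62 92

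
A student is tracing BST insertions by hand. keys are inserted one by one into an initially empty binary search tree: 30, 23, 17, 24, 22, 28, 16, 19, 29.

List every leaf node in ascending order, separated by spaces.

Resulting structure (node: left, right):
  30: L=23, R=–
  23: L=17, R=24
  17: L=16, R=22
  24: L=–, R=28
  22: L=19, R=–
  28: L=–, R=29
  16: L=–, R=–
  19: L=–, R=–
  29: L=–, R=–

16 19 29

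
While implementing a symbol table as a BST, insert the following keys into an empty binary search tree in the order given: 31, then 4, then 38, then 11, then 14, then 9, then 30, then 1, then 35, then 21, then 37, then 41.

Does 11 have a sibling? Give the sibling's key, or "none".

31: root
4: left child of 31 (depth 1)
38: right child of 31 (depth 1)
11: right child of 4 (depth 2)
14: right child of 11 (depth 3)
9: left child of 11 (depth 3)
30: right child of 14 (depth 4)
1: left child of 4 (depth 2)
35: left child of 38 (depth 2)
21: left child of 30 (depth 5)
37: right child of 35 (depth 3)
41: right child of 38 (depth 2)

11's parent is 4; the other child of 4 is 1.

1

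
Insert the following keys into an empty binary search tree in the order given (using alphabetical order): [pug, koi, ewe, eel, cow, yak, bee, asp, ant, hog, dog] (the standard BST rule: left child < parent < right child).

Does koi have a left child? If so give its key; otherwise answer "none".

ewe

pug: root
koi: left child of pug (depth 1)
ewe: left child of koi (depth 2)
eel: left child of ewe (depth 3)
cow: left child of eel (depth 4)
yak: right child of pug (depth 1)
bee: left child of cow (depth 5)
asp: left child of bee (depth 6)
ant: left child of asp (depth 7)
hog: right child of ewe (depth 3)
dog: right child of cow (depth 5)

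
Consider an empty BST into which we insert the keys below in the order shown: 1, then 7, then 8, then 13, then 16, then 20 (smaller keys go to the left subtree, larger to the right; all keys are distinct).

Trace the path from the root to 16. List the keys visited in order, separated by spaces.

1 7 8 13 16

1: root
7: right child of 1 (depth 1)
8: right child of 7 (depth 2)
13: right child of 8 (depth 3)
16: right child of 13 (depth 4)
20: right child of 16 (depth 5)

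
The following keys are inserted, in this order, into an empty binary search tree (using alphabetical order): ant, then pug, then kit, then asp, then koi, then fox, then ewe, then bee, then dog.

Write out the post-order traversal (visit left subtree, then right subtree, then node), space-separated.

ant: root
pug: right child of ant (depth 1)
kit: left child of pug (depth 2)
asp: left child of kit (depth 3)
koi: right child of kit (depth 3)
fox: right child of asp (depth 4)
ewe: left child of fox (depth 5)
bee: left child of ewe (depth 6)
dog: right child of bee (depth 7)

dog bee ewe fox asp koi kit pug ant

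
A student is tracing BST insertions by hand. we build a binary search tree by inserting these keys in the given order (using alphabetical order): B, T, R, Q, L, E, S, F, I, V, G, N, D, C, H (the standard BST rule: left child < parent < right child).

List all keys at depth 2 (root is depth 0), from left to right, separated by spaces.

R V

B: root
T: right child of B (depth 1)
R: left child of T (depth 2)
Q: left child of R (depth 3)
L: left child of Q (depth 4)
E: left child of L (depth 5)
S: right child of R (depth 3)
F: right child of E (depth 6)
I: right child of F (depth 7)
V: right child of T (depth 2)
G: left child of I (depth 8)
N: right child of L (depth 5)
D: left child of E (depth 6)
C: left child of D (depth 7)
H: right child of G (depth 9)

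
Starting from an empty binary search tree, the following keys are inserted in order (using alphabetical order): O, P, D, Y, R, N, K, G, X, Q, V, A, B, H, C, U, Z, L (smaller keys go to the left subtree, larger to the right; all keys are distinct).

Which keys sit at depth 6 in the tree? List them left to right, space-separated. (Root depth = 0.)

U

O: root
P: right child of O (depth 1)
D: left child of O (depth 1)
Y: right child of P (depth 2)
R: left child of Y (depth 3)
N: right child of D (depth 2)
K: left child of N (depth 3)
G: left child of K (depth 4)
X: right child of R (depth 4)
Q: left child of R (depth 4)
V: left child of X (depth 5)
A: left child of D (depth 2)
B: right child of A (depth 3)
H: right child of G (depth 5)
C: right child of B (depth 4)
U: left child of V (depth 6)
Z: right child of Y (depth 3)
L: right child of K (depth 4)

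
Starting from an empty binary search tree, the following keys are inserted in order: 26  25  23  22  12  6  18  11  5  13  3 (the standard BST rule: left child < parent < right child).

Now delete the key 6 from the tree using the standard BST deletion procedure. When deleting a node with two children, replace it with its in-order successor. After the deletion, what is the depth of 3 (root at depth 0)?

7

26: root
25: left child of 26 (depth 1)
23: left child of 25 (depth 2)
22: left child of 23 (depth 3)
12: left child of 22 (depth 4)
6: left child of 12 (depth 5)
18: right child of 12 (depth 5)
11: right child of 6 (depth 6)
5: left child of 6 (depth 6)
13: left child of 18 (depth 6)
3: left child of 5 (depth 7)

Delete 6 (two children — replace with in-order successor).
After deletion, path to 3: 26 → 25 → 23 → 22 → 12 → 11 → 5 → 3.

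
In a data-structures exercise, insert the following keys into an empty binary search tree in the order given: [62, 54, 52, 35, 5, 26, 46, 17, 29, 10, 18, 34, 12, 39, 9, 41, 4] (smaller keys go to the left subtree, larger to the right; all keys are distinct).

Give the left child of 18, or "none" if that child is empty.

none

62: root
54: left child of 62 (depth 1)
52: left child of 54 (depth 2)
35: left child of 52 (depth 3)
5: left child of 35 (depth 4)
26: right child of 5 (depth 5)
46: right child of 35 (depth 4)
17: left child of 26 (depth 6)
29: right child of 26 (depth 6)
10: left child of 17 (depth 7)
18: right child of 17 (depth 7)
34: right child of 29 (depth 7)
12: right child of 10 (depth 8)
39: left child of 46 (depth 5)
9: left child of 10 (depth 8)
41: right child of 39 (depth 6)
4: left child of 5 (depth 5)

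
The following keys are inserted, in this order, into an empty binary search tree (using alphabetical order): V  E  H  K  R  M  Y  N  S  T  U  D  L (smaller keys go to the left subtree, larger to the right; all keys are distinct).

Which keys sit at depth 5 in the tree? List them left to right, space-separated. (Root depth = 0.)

Resulting structure (node: left, right):
  V: L=E, R=Y
  E: L=D, R=H
  H: L=–, R=K
  K: L=–, R=R
  R: L=M, R=S
  M: L=L, R=N
  Y: L=–, R=–
  N: L=–, R=–
  S: L=–, R=T
  T: L=–, R=U
  U: L=–, R=–
  D: L=–, R=–
  L: L=–, R=–

M S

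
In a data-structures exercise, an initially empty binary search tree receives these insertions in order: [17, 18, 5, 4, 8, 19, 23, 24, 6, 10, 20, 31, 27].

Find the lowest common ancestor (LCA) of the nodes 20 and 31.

23

17: root
18: right child of 17 (depth 1)
5: left child of 17 (depth 1)
4: left child of 5 (depth 2)
8: right child of 5 (depth 2)
19: right child of 18 (depth 2)
23: right child of 19 (depth 3)
24: right child of 23 (depth 4)
6: left child of 8 (depth 3)
10: right child of 8 (depth 3)
20: left child of 23 (depth 4)
31: right child of 24 (depth 5)
27: left child of 31 (depth 6)

Path to 20: 17 → 18 → 19 → 23 → 20
Path to 31: 17 → 18 → 19 → 23 → 24 → 31
The paths share a prefix ending at 23, then split left and right.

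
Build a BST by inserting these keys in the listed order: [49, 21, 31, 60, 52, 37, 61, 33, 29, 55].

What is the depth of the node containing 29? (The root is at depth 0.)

3

Insert 49: tree is empty, so 49 becomes the root.
Insert 21: 21 < 49 → go left. Place as left child of 49.
Insert 31: 31 < 49 → go left; 31 > 21 → go right. Place as right child of 21.
Insert 60: 60 > 49 → go right. Place as right child of 49.
Insert 52: 52 > 49 → go right; 52 < 60 → go left. Place as left child of 60.
Insert 37: 37 < 49 → go left; 37 > 21 → go right; 37 > 31 → go right. Place as right child of 31.
Insert 61: 61 > 49 → go right; 61 > 60 → go right. Place as right child of 60.
Insert 33: 33 < 49 → go left; 33 > 21 → go right; 33 > 31 → go right; 33 < 37 → go left. Place as left child of 37.
Insert 29: 29 < 49 → go left; 29 > 21 → go right; 29 < 31 → go left. Place as left child of 31.
Insert 55: 55 > 49 → go right; 55 < 60 → go left; 55 > 52 → go right. Place as right child of 52.

Path to 29: 49 → 21 → 31 → 29, which is 3 edges.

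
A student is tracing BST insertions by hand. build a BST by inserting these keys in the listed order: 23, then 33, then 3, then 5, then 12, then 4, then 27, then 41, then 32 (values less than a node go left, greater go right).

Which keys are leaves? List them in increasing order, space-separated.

Resulting structure (node: left, right):
  23: L=3, R=33
  33: L=27, R=41
  3: L=–, R=5
  5: L=4, R=12
  12: L=–, R=–
  4: L=–, R=–
  27: L=–, R=32
  41: L=–, R=–
  32: L=–, R=–

4 12 32 41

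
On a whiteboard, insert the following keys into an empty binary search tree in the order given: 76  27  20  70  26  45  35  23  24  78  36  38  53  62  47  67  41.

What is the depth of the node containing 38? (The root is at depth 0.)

6

Insert 76: tree is empty, so 76 becomes the root.
Insert 27: 27 < 76 → go left. Place as left child of 76.
Insert 20: 20 < 76 → go left; 20 < 27 → go left. Place as left child of 27.
Insert 70: 70 < 76 → go left; 70 > 27 → go right. Place as right child of 27.
Insert 26: 26 < 76 → go left; 26 < 27 → go left; 26 > 20 → go right. Place as right child of 20.
Insert 45: 45 < 76 → go left; 45 > 27 → go right; 45 < 70 → go left. Place as left child of 70.
Insert 35: 35 < 76 → go left; 35 > 27 → go right; 35 < 70 → go left; 35 < 45 → go left. Place as left child of 45.
Insert 23: 23 < 76 → go left; 23 < 27 → go left; 23 > 20 → go right; 23 < 26 → go left. Place as left child of 26.
Insert 24: 24 < 76 → go left; 24 < 27 → go left; 24 > 20 → go right; 24 < 26 → go left; 24 > 23 → go right. Place as right child of 23.
Insert 78: 78 > 76 → go right. Place as right child of 76.
Insert 36: 36 < 76 → go left; 36 > 27 → go right; 36 < 70 → go left; 36 < 45 → go left; 36 > 35 → go right. Place as right child of 35.
Insert 38: 38 < 76 → go left; 38 > 27 → go right; 38 < 70 → go left; 38 < 45 → go left; 38 > 35 → go right; 38 > 36 → go right. Place as right child of 36.
Insert 53: 53 < 76 → go left; 53 > 27 → go right; 53 < 70 → go left; 53 > 45 → go right. Place as right child of 45.
Insert 62: 62 < 76 → go left; 62 > 27 → go right; 62 < 70 → go left; 62 > 45 → go right; 62 > 53 → go right. Place as right child of 53.
Insert 47: 47 < 76 → go left; 47 > 27 → go right; 47 < 70 → go left; 47 > 45 → go right; 47 < 53 → go left. Place as left child of 53.
Insert 67: 67 < 76 → go left; 67 > 27 → go right; 67 < 70 → go left; 67 > 45 → go right; 67 > 53 → go right; 67 > 62 → go right. Place as right child of 62.
Insert 41: 41 < 76 → go left; 41 > 27 → go right; 41 < 70 → go left; 41 < 45 → go left; 41 > 35 → go right; 41 > 36 → go right; 41 > 38 → go right. Place as right child of 38.

Path to 38: 76 → 27 → 70 → 45 → 35 → 36 → 38, which is 6 edges.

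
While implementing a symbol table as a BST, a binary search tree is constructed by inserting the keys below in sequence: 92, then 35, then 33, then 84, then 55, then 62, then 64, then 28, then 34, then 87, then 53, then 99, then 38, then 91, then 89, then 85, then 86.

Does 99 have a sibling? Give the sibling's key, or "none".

35

Insert 92: tree is empty, so 92 becomes the root.
Insert 35: 35 < 92 → go left. Place as left child of 92.
Insert 33: 33 < 92 → go left; 33 < 35 → go left. Place as left child of 35.
Insert 84: 84 < 92 → go left; 84 > 35 → go right. Place as right child of 35.
Insert 55: 55 < 92 → go left; 55 > 35 → go right; 55 < 84 → go left. Place as left child of 84.
Insert 62: 62 < 92 → go left; 62 > 35 → go right; 62 < 84 → go left; 62 > 55 → go right. Place as right child of 55.
Insert 64: 64 < 92 → go left; 64 > 35 → go right; 64 < 84 → go left; 64 > 55 → go right; 64 > 62 → go right. Place as right child of 62.
Insert 28: 28 < 92 → go left; 28 < 35 → go left; 28 < 33 → go left. Place as left child of 33.
Insert 34: 34 < 92 → go left; 34 < 35 → go left; 34 > 33 → go right. Place as right child of 33.
Insert 87: 87 < 92 → go left; 87 > 35 → go right; 87 > 84 → go right. Place as right child of 84.
Insert 53: 53 < 92 → go left; 53 > 35 → go right; 53 < 84 → go left; 53 < 55 → go left. Place as left child of 55.
Insert 99: 99 > 92 → go right. Place as right child of 92.
Insert 38: 38 < 92 → go left; 38 > 35 → go right; 38 < 84 → go left; 38 < 55 → go left; 38 < 53 → go left. Place as left child of 53.
Insert 91: 91 < 92 → go left; 91 > 35 → go right; 91 > 84 → go right; 91 > 87 → go right. Place as right child of 87.
Insert 89: 89 < 92 → go left; 89 > 35 → go right; 89 > 84 → go right; 89 > 87 → go right; 89 < 91 → go left. Place as left child of 91.
Insert 85: 85 < 92 → go left; 85 > 35 → go right; 85 > 84 → go right; 85 < 87 → go left. Place as left child of 87.
Insert 86: 86 < 92 → go left; 86 > 35 → go right; 86 > 84 → go right; 86 < 87 → go left; 86 > 85 → go right. Place as right child of 85.

99's parent is 92; the other child of 92 is 35.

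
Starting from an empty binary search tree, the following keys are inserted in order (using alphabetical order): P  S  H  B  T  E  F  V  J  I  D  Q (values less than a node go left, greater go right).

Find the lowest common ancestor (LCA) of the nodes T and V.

P: root
S: right child of P (depth 1)
H: left child of P (depth 1)
B: left child of H (depth 2)
T: right child of S (depth 2)
E: right child of B (depth 3)
F: right child of E (depth 4)
V: right child of T (depth 3)
J: right child of H (depth 2)
I: left child of J (depth 3)
D: left child of E (depth 4)
Q: left child of S (depth 2)

Path to T: P → S → T
Path to V: P → S → T → V
T lies on both paths and is an ancestor of the other node.

T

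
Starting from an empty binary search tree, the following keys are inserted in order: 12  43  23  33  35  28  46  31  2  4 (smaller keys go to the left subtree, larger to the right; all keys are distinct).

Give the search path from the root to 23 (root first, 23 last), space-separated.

Insert 12: tree is empty, so 12 becomes the root.
Insert 43: 43 > 12 → go right. Place as right child of 12.
Insert 23: 23 > 12 → go right; 23 < 43 → go left. Place as left child of 43.
Insert 33: 33 > 12 → go right; 33 < 43 → go left; 33 > 23 → go right. Place as right child of 23.
Insert 35: 35 > 12 → go right; 35 < 43 → go left; 35 > 23 → go right; 35 > 33 → go right. Place as right child of 33.
Insert 28: 28 > 12 → go right; 28 < 43 → go left; 28 > 23 → go right; 28 < 33 → go left. Place as left child of 33.
Insert 46: 46 > 12 → go right; 46 > 43 → go right. Place as right child of 43.
Insert 31: 31 > 12 → go right; 31 < 43 → go left; 31 > 23 → go right; 31 < 33 → go left; 31 > 28 → go right. Place as right child of 28.
Insert 2: 2 < 12 → go left. Place as left child of 12.
Insert 4: 4 < 12 → go left; 4 > 2 → go right. Place as right child of 2.

12 43 23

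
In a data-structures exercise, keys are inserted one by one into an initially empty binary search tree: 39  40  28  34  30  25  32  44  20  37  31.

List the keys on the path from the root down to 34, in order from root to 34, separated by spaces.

39 28 34

39: root
40: right child of 39 (depth 1)
28: left child of 39 (depth 1)
34: right child of 28 (depth 2)
30: left child of 34 (depth 3)
25: left child of 28 (depth 2)
32: right child of 30 (depth 4)
44: right child of 40 (depth 2)
20: left child of 25 (depth 3)
37: right child of 34 (depth 3)
31: left child of 32 (depth 5)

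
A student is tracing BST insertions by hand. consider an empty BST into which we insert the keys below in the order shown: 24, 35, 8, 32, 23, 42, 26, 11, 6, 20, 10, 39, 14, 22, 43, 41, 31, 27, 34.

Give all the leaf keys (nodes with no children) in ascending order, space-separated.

6 10 14 22 27 34 41 43

Resulting structure (node: left, right):
  24: L=8, R=35
  35: L=32, R=42
  8: L=6, R=23
  32: L=26, R=34
  23: L=11, R=–
  42: L=39, R=43
  26: L=–, R=31
  11: L=10, R=20
  6: L=–, R=–
  20: L=14, R=22
  10: L=–, R=–
  39: L=–, R=41
  14: L=–, R=–
  22: L=–, R=–
  43: L=–, R=–
  41: L=–, R=–
  31: L=27, R=–
  27: L=–, R=–
  34: L=–, R=–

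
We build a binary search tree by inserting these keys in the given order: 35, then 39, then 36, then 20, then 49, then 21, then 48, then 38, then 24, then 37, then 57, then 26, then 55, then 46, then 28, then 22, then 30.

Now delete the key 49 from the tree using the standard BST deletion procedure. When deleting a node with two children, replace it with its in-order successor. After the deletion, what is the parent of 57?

55

35: root
39: right child of 35 (depth 1)
36: left child of 39 (depth 2)
20: left child of 35 (depth 1)
49: right child of 39 (depth 2)
21: right child of 20 (depth 2)
48: left child of 49 (depth 3)
38: right child of 36 (depth 3)
24: right child of 21 (depth 3)
37: left child of 38 (depth 4)
57: right child of 49 (depth 3)
26: right child of 24 (depth 4)
55: left child of 57 (depth 4)
46: left child of 48 (depth 4)
28: right child of 26 (depth 5)
22: left child of 24 (depth 4)
30: right child of 28 (depth 6)

Delete 49 (two children — replace with in-order successor).
After deletion, 57's parent is 55.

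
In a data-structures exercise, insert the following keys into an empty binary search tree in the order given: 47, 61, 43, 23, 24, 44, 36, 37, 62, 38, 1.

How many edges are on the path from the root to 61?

47: root
61: right child of 47 (depth 1)
43: left child of 47 (depth 1)
23: left child of 43 (depth 2)
24: right child of 23 (depth 3)
44: right child of 43 (depth 2)
36: right child of 24 (depth 4)
37: right child of 36 (depth 5)
62: right child of 61 (depth 2)
38: right child of 37 (depth 6)
1: left child of 23 (depth 3)

Path to 61: 47 → 61, which is 1 edge.

1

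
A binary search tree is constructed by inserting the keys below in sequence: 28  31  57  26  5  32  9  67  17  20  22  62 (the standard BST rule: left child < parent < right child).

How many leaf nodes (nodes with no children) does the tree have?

Insert 28: tree is empty, so 28 becomes the root.
Insert 31: 31 > 28 → go right. Place as right child of 28.
Insert 57: 57 > 28 → go right; 57 > 31 → go right. Place as right child of 31.
Insert 26: 26 < 28 → go left. Place as left child of 28.
Insert 5: 5 < 28 → go left; 5 < 26 → go left. Place as left child of 26.
Insert 32: 32 > 28 → go right; 32 > 31 → go right; 32 < 57 → go left. Place as left child of 57.
Insert 9: 9 < 28 → go left; 9 < 26 → go left; 9 > 5 → go right. Place as right child of 5.
Insert 67: 67 > 28 → go right; 67 > 31 → go right; 67 > 57 → go right. Place as right child of 57.
Insert 17: 17 < 28 → go left; 17 < 26 → go left; 17 > 5 → go right; 17 > 9 → go right. Place as right child of 9.
Insert 20: 20 < 28 → go left; 20 < 26 → go left; 20 > 5 → go right; 20 > 9 → go right; 20 > 17 → go right. Place as right child of 17.
Insert 22: 22 < 28 → go left; 22 < 26 → go left; 22 > 5 → go right; 22 > 9 → go right; 22 > 17 → go right; 22 > 20 → go right. Place as right child of 20.
Insert 62: 62 > 28 → go right; 62 > 31 → go right; 62 > 57 → go right; 62 < 67 → go left. Place as left child of 67.

Leaves: 22, 32, 62 — 3 in total.

3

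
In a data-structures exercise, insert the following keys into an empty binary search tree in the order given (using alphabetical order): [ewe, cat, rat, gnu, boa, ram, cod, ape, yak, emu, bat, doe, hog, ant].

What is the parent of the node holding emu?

cod

ewe: root
cat: left child of ewe (depth 1)
rat: right child of ewe (depth 1)
gnu: left child of rat (depth 2)
boa: left child of cat (depth 2)
ram: right child of gnu (depth 3)
cod: right child of cat (depth 2)
ape: left child of boa (depth 3)
yak: right child of rat (depth 2)
emu: right child of cod (depth 3)
bat: right child of ape (depth 4)
doe: left child of emu (depth 4)
hog: left child of ram (depth 4)
ant: left child of ape (depth 4)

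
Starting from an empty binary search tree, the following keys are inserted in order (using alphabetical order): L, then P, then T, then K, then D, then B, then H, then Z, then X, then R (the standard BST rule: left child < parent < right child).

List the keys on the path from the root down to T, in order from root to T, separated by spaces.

L P T

Insert L: tree is empty, so L becomes the root.
Insert P: P > L → go right. Place as right child of L.
Insert T: T > L → go right; T > P → go right. Place as right child of P.
Insert K: K < L → go left. Place as left child of L.
Insert D: D < L → go left; D < K → go left. Place as left child of K.
Insert B: B < L → go left; B < K → go left; B < D → go left. Place as left child of D.
Insert H: H < L → go left; H < K → go left; H > D → go right. Place as right child of D.
Insert Z: Z > L → go right; Z > P → go right; Z > T → go right. Place as right child of T.
Insert X: X > L → go right; X > P → go right; X > T → go right; X < Z → go left. Place as left child of Z.
Insert R: R > L → go right; R > P → go right; R < T → go left. Place as left child of T.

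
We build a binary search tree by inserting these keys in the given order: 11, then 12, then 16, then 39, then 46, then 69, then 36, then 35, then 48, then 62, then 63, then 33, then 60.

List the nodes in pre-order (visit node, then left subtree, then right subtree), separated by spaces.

Insert 11: tree is empty, so 11 becomes the root.
Insert 12: 12 > 11 → go right. Place as right child of 11.
Insert 16: 16 > 11 → go right; 16 > 12 → go right. Place as right child of 12.
Insert 39: 39 > 11 → go right; 39 > 12 → go right; 39 > 16 → go right. Place as right child of 16.
Insert 46: 46 > 11 → go right; 46 > 12 → go right; 46 > 16 → go right; 46 > 39 → go right. Place as right child of 39.
Insert 69: 69 > 11 → go right; 69 > 12 → go right; 69 > 16 → go right; 69 > 39 → go right; 69 > 46 → go right. Place as right child of 46.
Insert 36: 36 > 11 → go right; 36 > 12 → go right; 36 > 16 → go right; 36 < 39 → go left. Place as left child of 39.
Insert 35: 35 > 11 → go right; 35 > 12 → go right; 35 > 16 → go right; 35 < 39 → go left; 35 < 36 → go left. Place as left child of 36.
Insert 48: 48 > 11 → go right; 48 > 12 → go right; 48 > 16 → go right; 48 > 39 → go right; 48 > 46 → go right; 48 < 69 → go left. Place as left child of 69.
Insert 62: 62 > 11 → go right; 62 > 12 → go right; 62 > 16 → go right; 62 > 39 → go right; 62 > 46 → go right; 62 < 69 → go left; 62 > 48 → go right. Place as right child of 48.
Insert 63: 63 > 11 → go right; 63 > 12 → go right; 63 > 16 → go right; 63 > 39 → go right; 63 > 46 → go right; 63 < 69 → go left; 63 > 48 → go right; 63 > 62 → go right. Place as right child of 62.
Insert 33: 33 > 11 → go right; 33 > 12 → go right; 33 > 16 → go right; 33 < 39 → go left; 33 < 36 → go left; 33 < 35 → go left. Place as left child of 35.
Insert 60: 60 > 11 → go right; 60 > 12 → go right; 60 > 16 → go right; 60 > 39 → go right; 60 > 46 → go right; 60 < 69 → go left; 60 > 48 → go right; 60 < 62 → go left. Place as left child of 62.

11 12 16 39 36 35 33 46 69 48 62 60 63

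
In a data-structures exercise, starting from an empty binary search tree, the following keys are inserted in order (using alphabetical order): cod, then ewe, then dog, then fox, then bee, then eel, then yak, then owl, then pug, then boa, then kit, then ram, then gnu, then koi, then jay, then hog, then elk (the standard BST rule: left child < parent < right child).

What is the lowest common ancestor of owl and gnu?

cod: root
ewe: right child of cod (depth 1)
dog: left child of ewe (depth 2)
fox: right child of ewe (depth 2)
bee: left child of cod (depth 1)
eel: right child of dog (depth 3)
yak: right child of fox (depth 3)
owl: left child of yak (depth 4)
pug: right child of owl (depth 5)
boa: right child of bee (depth 2)
kit: left child of owl (depth 5)
ram: right child of pug (depth 6)
gnu: left child of kit (depth 6)
koi: right child of kit (depth 6)
jay: right child of gnu (depth 7)
hog: left child of jay (depth 8)
elk: right child of eel (depth 4)

Path to owl: cod → ewe → fox → yak → owl
Path to gnu: cod → ewe → fox → yak → owl → kit → gnu
owl lies on both paths and is an ancestor of the other node.

owl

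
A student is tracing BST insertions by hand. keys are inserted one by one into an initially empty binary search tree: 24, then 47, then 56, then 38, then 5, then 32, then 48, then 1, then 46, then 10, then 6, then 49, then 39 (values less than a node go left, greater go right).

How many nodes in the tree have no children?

24: root
47: right child of 24 (depth 1)
56: right child of 47 (depth 2)
38: left child of 47 (depth 2)
5: left child of 24 (depth 1)
32: left child of 38 (depth 3)
48: left child of 56 (depth 3)
1: left child of 5 (depth 2)
46: right child of 38 (depth 3)
10: right child of 5 (depth 2)
6: left child of 10 (depth 3)
49: right child of 48 (depth 4)
39: left child of 46 (depth 4)

Leaves: 1, 6, 32, 39, 49 — 5 in total.

5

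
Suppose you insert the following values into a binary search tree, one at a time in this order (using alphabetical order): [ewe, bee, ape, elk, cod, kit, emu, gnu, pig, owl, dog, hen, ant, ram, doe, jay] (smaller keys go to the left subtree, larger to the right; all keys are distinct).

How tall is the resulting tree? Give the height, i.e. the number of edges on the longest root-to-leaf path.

5

Insert ewe: tree is empty, so ewe becomes the root.
Insert bee: bee < ewe → go left. Place as left child of ewe.
Insert ape: ape < ewe → go left; ape < bee → go left. Place as left child of bee.
Insert elk: elk < ewe → go left; elk > bee → go right. Place as right child of bee.
Insert cod: cod < ewe → go left; cod > bee → go right; cod < elk → go left. Place as left child of elk.
Insert kit: kit > ewe → go right. Place as right child of ewe.
Insert emu: emu < ewe → go left; emu > bee → go right; emu > elk → go right. Place as right child of elk.
Insert gnu: gnu > ewe → go right; gnu < kit → go left. Place as left child of kit.
Insert pig: pig > ewe → go right; pig > kit → go right. Place as right child of kit.
Insert owl: owl > ewe → go right; owl > kit → go right; owl < pig → go left. Place as left child of pig.
Insert dog: dog < ewe → go left; dog > bee → go right; dog < elk → go left; dog > cod → go right. Place as right child of cod.
Insert hen: hen > ewe → go right; hen < kit → go left; hen > gnu → go right. Place as right child of gnu.
Insert ant: ant < ewe → go left; ant < bee → go left; ant < ape → go left. Place as left child of ape.
Insert ram: ram > ewe → go right; ram > kit → go right; ram > pig → go right. Place as right child of pig.
Insert doe: doe < ewe → go left; doe > bee → go right; doe < elk → go left; doe > cod → go right; doe < dog → go left. Place as left child of dog.
Insert jay: jay > ewe → go right; jay < kit → go left; jay > gnu → go right; jay > hen → go right. Place as right child of hen.

The deepest node is doe at depth 5.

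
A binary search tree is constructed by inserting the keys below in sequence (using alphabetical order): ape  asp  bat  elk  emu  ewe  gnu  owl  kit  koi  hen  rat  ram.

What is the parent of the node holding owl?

gnu

Resulting structure (node: left, right):
  ape: L=–, R=asp
  asp: L=–, R=bat
  bat: L=–, R=elk
  elk: L=–, R=emu
  emu: L=–, R=ewe
  ewe: L=–, R=gnu
  gnu: L=–, R=owl
  owl: L=kit, R=rat
  kit: L=hen, R=koi
  koi: L=–, R=–
  hen: L=–, R=–
  rat: L=ram, R=–
  ram: L=–, R=–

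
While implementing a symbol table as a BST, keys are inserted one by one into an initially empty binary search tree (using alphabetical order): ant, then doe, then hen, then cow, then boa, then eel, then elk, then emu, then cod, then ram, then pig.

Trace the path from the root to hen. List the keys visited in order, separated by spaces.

ant doe hen

ant: root
doe: right child of ant (depth 1)
hen: right child of doe (depth 2)
cow: left child of doe (depth 2)
boa: left child of cow (depth 3)
eel: left child of hen (depth 3)
elk: right child of eel (depth 4)
emu: right child of elk (depth 5)
cod: right child of boa (depth 4)
ram: right child of hen (depth 3)
pig: left child of ram (depth 4)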